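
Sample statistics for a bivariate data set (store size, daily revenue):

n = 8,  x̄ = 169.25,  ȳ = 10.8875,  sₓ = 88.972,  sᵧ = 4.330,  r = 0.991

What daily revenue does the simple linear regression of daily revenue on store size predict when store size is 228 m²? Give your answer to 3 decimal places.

13.721

b = r · sᵧ/sₓ = 0.991 · 4.33/88.972 = 0.048229
a = ȳ − b·x̄ = 10.8875 − 0.048229·169.25 = 2.724743
ŷ(228) = a + b·228 = 2.724743 + 0.048229·228 = 13.720953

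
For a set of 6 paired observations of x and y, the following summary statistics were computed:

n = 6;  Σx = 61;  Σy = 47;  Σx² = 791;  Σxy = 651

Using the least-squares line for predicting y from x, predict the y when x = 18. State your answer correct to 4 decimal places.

Sxx = Σx² − (Σx)²/n = 791 − 620.166667 = 170.833333
Sxy = Σxy − (Σx)(Σy)/n = 651 − 477.833333 = 173.166667
b = Sxy/Sxx = 173.166667/170.833333 = 1.013659
a = ȳ − b·x̄ = 7.833333 − 1.013659·10.166667 = -2.472195
ŷ(18) = a + b·18 = -2.472195 + 1.013659·18 = 15.773659

15.7737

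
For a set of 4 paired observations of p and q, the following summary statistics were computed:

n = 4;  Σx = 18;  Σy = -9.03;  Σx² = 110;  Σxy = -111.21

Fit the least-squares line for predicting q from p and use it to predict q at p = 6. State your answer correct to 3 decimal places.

Sxx = Σx² − (Σx)²/n = 110 − 81 = 29
Sxy = Σxy − (Σx)(Σy)/n = -111.21 − (-40.635) = -70.575
b = Sxy/Sxx = -70.575/29 = -2.433621
a = ȳ − b·x̄ = -2.2575 − (-2.433621)·4.5 = 8.693793
ŷ(6) = a + b·6 = 8.693793 + (-2.433621)·6 = -5.907931

-5.908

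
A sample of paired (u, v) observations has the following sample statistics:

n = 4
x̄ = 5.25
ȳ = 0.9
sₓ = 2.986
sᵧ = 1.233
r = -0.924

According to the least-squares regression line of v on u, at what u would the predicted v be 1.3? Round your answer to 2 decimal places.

b = r · sᵧ/sₓ = -0.924 · 1.233/2.986 = -0.381545
a = ȳ − b·x̄ = 0.9 − (-0.381545)·5.25 = 2.903109
Set a + b·x = 1.3: x = (1.3 − 2.903109) / (-0.381545) = 4.201630

4.20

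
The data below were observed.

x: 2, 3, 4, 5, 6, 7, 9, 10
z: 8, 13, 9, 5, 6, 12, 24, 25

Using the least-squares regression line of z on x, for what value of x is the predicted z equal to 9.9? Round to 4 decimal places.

n = 8, Σx = 46, Σy = 102, Σxy = 702, Σx² = 320
Sxx = Σx² − (Σx)²/n = 320 − 264.5 = 55.5
Sxy = Σxy − (Σx)(Σy)/n = 702 − 586.5 = 115.5
b = Sxy/Sxx = 115.5/55.5 = 2.081081
a = ȳ − b·x̄ = 12.75 − 2.081081·5.75 = 0.783784
Set a + b·x = 9.9: x = (9.9 − 0.783784) / 2.081081 = 4.380519

4.3805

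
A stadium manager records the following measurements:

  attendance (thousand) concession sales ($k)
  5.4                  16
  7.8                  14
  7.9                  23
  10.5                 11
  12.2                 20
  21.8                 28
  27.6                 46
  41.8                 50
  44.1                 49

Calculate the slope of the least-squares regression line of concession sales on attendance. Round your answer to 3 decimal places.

0.987

n = 9, Σx = 179.1, Σy = 257, Σxy = 6867.7, Σx² = 5340.55
Sxx = Σx² − (Σx)²/n = 5340.55 − 3564.09 = 1776.46
Sxy = Σxy − (Σx)(Σy)/n = 6867.7 − 5114.3 = 1753.4
b = Sxy/Sxx = 1753.4/1776.46 = 0.987019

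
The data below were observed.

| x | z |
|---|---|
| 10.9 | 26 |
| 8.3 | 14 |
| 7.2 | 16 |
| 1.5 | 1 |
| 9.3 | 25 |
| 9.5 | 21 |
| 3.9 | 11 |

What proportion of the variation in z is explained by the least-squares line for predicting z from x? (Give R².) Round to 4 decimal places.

n = 7, Σx = 50.6, Σy = 114, Σxy = 991.2, Σx² = 433.74, Σy² = 2316
Sxx = Σx² − (Σx)²/n = 433.74 − 365.765714 = 67.974286
Sxy = Σxy − (Σx)(Σy)/n = 991.2 − 824.057143 = 167.142857
Syy = Σy² − (Σy)²/n = 2316 − 1856.571429 = 459.428571
R² = Sxy²/(Sxx·Syy) = (167.142857)²/(67.974286·459.428571) = 0.894567

0.8946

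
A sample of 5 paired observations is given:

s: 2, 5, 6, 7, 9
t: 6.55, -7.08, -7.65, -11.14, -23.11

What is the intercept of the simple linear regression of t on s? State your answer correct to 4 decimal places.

n = 5, Σx = 29, Σy = -42.43, Σxy = -354.17, Σx² = 195
Sxx = Σx² − (Σx)²/n = 195 − 168.2 = 26.8
Sxy = Σxy − (Σx)(Σy)/n = -354.17 − (-246.094) = -108.076
b = Sxy/Sxx = -108.076/26.8 = -4.032687
a = ȳ − b·x̄ = -8.486 − (-4.032687)·5.8 = 14.903582

14.9036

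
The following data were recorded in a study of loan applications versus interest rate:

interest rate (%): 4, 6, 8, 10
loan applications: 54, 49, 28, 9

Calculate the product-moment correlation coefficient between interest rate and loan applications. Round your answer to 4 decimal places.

n = 4, Σx = 28, Σy = 140, Σxy = 824, Σx² = 216, Σy² = 6182
Sxx = Σx² − (Σx)²/n = 216 − 196 = 20
Sxy = Σxy − (Σx)(Σy)/n = 824 − 980 = -156
Syy = Σy² − (Σy)²/n = 6182 − 4900 = 1282
r = Sxy/√(Sxx·Syy) = -156/√(25640) = -156/160.124951 = -0.974239

-0.9742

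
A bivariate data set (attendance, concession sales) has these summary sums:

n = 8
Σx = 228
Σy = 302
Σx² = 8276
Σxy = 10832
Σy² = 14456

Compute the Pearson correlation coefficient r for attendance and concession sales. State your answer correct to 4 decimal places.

Sxx = Σx² − (Σx)²/n = 8276 − 6498 = 1778
Sxy = Σxy − (Σx)(Σy)/n = 10832 − 8607 = 2225
Syy = Σy² − (Σy)²/n = 14456 − 11400.5 = 3055.5
r = Sxy/√(Sxx·Syy) = 2225/√(5432679) = 2225/2330.810803 = 0.954603

0.9546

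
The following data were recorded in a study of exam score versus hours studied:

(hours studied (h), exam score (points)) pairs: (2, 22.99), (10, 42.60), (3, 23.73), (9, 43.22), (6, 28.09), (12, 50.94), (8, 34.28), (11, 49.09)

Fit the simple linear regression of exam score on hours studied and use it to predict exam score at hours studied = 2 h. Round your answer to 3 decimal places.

20.253

n = 8, Σx = 61, Σy = 294.94, Σxy = 2526.2, Σx² = 559
Sxx = Σx² − (Σx)²/n = 559 − 465.125 = 93.875
Sxy = Σxy − (Σx)(Σy)/n = 2526.2 − 2248.9175 = 277.2825
b = Sxy/Sxx = 277.2825/93.875 = 2.953742
a = ȳ − b·x̄ = 36.8675 − 2.953742·7.625 = 14.345220
ŷ(2) = a + b·2 = 14.345220 + 2.953742·2 = 20.252703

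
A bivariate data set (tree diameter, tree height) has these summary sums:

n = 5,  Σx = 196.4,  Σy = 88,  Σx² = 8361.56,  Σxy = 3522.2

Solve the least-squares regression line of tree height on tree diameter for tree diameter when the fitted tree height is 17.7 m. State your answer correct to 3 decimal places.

Sxx = Σx² − (Σx)²/n = 8361.56 − 7714.592 = 646.968
Sxy = Σxy − (Σx)(Σy)/n = 3522.2 − 3456.64 = 65.56
b = Sxy/Sxx = 65.56/646.968 = 0.101334
a = ȳ − b·x̄ = 17.6 − 0.101334·39.28 = 13.619592
Set a + b·x = 17.7: x = (17.7 − 13.619592) / 0.101334 = 40.266833

40.267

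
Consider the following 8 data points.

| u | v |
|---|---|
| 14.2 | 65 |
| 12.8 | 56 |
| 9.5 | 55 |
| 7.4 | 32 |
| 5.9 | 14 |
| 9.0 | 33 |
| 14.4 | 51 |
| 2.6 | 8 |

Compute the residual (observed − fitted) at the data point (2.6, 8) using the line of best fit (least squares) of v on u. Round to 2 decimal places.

n = 8, Σx = 75.8, Σy = 314, Σxy = 3533.9, Σx² = 840.42
Sxx = Σx² − (Σx)²/n = 840.42 − 718.205 = 122.215
Sxy = Σxy − (Σx)(Σy)/n = 3533.9 − 2975.15 = 558.75
b = Sxy/Sxx = 558.75/122.215 = 4.571861
a = ȳ − b·x̄ = 39.25 − 4.571861·9.475 = -4.068384
ŷ(2.6) = -4.068384 + 4.571861·2.6 = 7.818455
residual = y − ŷ = 8 − 7.818455 = 0.181545

0.18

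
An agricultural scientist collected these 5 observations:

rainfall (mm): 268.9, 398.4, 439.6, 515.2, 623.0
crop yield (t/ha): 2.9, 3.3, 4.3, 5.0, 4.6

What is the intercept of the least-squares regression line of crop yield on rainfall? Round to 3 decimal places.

n = 5, Σx = 2245.1, Σy = 20.1, Σxy = 9426.61, Σx² = 1077837.97
Sxx = Σx² − (Σx)²/n = 1077837.97 − 1008094.802 = 69743.168
Sxy = Σxy − (Σx)(Σy)/n = 9426.61 − 9025.302 = 401.308
b = Sxy/Sxx = 401.308/69743.168 = 0.005754
a = ȳ − b·x̄ = 4.02 − 0.005754·449.02 = 1.436302

1.436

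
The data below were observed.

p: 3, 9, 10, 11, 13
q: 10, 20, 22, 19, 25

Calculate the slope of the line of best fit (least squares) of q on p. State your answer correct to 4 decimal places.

1.4225

n = 5, Σx = 46, Σy = 96, Σxy = 964, Σx² = 480
Sxx = Σx² − (Σx)²/n = 480 − 423.2 = 56.8
Sxy = Σxy − (Σx)(Σy)/n = 964 − 883.2 = 80.8
b = Sxy/Sxx = 80.8/56.8 = 1.422535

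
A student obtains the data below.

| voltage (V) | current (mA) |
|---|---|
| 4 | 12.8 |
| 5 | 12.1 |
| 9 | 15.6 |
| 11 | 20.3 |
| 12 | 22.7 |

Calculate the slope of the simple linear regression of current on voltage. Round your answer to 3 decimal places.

n = 5, Σx = 41, Σy = 83.5, Σxy = 747.8, Σx² = 387
Sxx = Σx² − (Σx)²/n = 387 − 336.2 = 50.8
Sxy = Σxy − (Σx)(Σy)/n = 747.8 − 684.7 = 63.1
b = Sxy/Sxx = 63.1/50.8 = 1.242126

1.242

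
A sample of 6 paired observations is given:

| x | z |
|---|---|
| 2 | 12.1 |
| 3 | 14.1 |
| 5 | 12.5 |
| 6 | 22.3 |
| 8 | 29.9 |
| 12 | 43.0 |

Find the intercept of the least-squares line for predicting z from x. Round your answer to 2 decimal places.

2.81

n = 6, Σx = 36, Σy = 133.9, Σxy = 1018, Σx² = 282
Sxx = Σx² − (Σx)²/n = 282 − 216 = 66
Sxy = Σxy − (Σx)(Σy)/n = 1018 − 803.4 = 214.6
b = Sxy/Sxx = 214.6/66 = 3.251515
a = ȳ − b·x̄ = 22.316667 − 3.251515·6 = 2.807576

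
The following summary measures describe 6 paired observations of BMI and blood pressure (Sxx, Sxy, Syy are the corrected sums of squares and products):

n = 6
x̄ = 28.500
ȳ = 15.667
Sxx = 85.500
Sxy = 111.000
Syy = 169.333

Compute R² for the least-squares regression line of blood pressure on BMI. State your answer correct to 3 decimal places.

0.851

R² = Sxy²/(Sxx·Syy) = (111)²/(85.5·169.333) = 0.851017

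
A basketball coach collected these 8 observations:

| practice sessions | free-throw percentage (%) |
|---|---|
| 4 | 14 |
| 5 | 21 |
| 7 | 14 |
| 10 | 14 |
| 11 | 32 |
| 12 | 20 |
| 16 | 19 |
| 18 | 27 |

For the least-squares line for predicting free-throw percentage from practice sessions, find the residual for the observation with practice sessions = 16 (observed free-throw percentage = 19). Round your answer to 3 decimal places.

n = 8, Σx = 83, Σy = 161, Σxy = 1781, Σx² = 1035
Sxx = Σx² − (Σx)²/n = 1035 − 861.125 = 173.875
Sxy = Σxy − (Σx)(Σy)/n = 1781 − 1670.375 = 110.625
b = Sxy/Sxx = 110.625/173.875 = 0.636233
a = ȳ − b·x̄ = 20.125 − 0.636233·10.375 = 13.524083
ŷ(16) = 13.524083 + 0.636233·16 = 23.703810
residual = y − ŷ = 19 − 23.703810 = -4.703810

-4.704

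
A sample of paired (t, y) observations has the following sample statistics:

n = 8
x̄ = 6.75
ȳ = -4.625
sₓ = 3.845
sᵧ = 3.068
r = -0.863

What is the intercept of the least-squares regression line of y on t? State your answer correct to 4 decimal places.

0.0231

b = r · sᵧ/sₓ = -0.863 · 3.068/3.845 = -0.688604
a = ȳ − b·x̄ = -4.625 − (-0.688604)·6.75 = 0.023080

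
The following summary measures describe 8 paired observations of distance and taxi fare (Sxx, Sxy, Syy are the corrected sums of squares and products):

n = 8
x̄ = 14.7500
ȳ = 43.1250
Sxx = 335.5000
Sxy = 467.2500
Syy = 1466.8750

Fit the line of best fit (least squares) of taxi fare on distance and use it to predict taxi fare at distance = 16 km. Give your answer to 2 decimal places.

b = Sxy/Sxx = 467.25/335.5 = 1.392697
a = ȳ − b·x̄ = 43.125 − 1.392697·14.75 = 22.582712
ŷ(16) = a + b·16 = 22.582712 + 1.392697·16 = 44.865872

44.87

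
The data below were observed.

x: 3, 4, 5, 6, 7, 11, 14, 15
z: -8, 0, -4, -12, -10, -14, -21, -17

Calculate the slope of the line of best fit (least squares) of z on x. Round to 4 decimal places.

n = 8, Σx = 65, Σy = -86, Σxy = -889, Σx² = 677
Sxx = Σx² − (Σx)²/n = 677 − 528.125 = 148.875
Sxy = Σxy − (Σx)(Σy)/n = -889 − (-698.75) = -190.25
b = Sxy/Sxx = -190.25/148.875 = -1.277918

-1.2779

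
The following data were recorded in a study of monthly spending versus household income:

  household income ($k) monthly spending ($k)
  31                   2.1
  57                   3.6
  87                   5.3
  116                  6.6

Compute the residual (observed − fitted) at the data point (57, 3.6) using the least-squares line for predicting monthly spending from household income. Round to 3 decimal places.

n = 4, Σx = 291, Σy = 17.6, Σxy = 1497, Σx² = 25235
Sxx = Σx² − (Σx)²/n = 25235 − 21170.25 = 4064.75
Sxy = Σxy − (Σx)(Σy)/n = 1497 − 1280.4 = 216.6
b = Sxy/Sxx = 216.6/4064.75 = 0.053287
a = ȳ − b·x̄ = 4.4 − 0.053287·72.75 = 0.523341
ŷ(57) = 0.523341 + 0.053287·57 = 3.560723
residual = y − ŷ = 3.6 − 3.560723 = 0.039277

0.039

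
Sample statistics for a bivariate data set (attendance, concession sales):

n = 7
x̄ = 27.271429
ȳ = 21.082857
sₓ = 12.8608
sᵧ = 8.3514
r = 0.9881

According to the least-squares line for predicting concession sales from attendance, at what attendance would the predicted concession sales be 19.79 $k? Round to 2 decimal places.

25.26

b = r · sᵧ/sₓ = 0.9881 · 8.3514/12.8608 = 0.641641
a = ȳ − b·x̄ = 21.082857 − 0.641641·27.271429 = 3.584386
Set a + b·x = 19.79: x = (19.79 − 3.584386) / 0.641641 = 25.256507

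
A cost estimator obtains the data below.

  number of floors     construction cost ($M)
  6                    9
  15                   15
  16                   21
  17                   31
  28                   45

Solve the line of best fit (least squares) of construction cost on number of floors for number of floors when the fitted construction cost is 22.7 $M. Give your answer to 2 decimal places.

15.52

n = 5, Σx = 82, Σy = 121, Σxy = 2402, Σx² = 1590
Sxx = Σx² − (Σx)²/n = 1590 − 1344.8 = 245.2
Sxy = Σxy − (Σx)(Σy)/n = 2402 − 1984.4 = 417.6
b = Sxy/Sxx = 417.6/245.2 = 1.703100
a = ȳ − b·x̄ = 24.2 − 1.703100·16.4 = -3.730832
Set a + b·x = 22.7: x = (22.7 − (-3.730832)) / 1.703100 = 15.519253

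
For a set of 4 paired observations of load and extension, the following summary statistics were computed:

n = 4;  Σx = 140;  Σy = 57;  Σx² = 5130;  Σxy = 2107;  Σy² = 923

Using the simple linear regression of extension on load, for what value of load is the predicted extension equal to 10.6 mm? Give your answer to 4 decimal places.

Sxx = Σx² − (Σx)²/n = 5130 − 4900 = 230
Sxy = Σxy − (Σx)(Σy)/n = 2107 − 1995 = 112
b = Sxy/Sxx = 112/230 = 0.486957
a = ȳ − b·x̄ = 14.25 − 0.486957·35 = -2.793478
Set a + b·x = 10.6: x = (10.6 − (-2.793478)) / 0.486957 = 27.504464

27.5045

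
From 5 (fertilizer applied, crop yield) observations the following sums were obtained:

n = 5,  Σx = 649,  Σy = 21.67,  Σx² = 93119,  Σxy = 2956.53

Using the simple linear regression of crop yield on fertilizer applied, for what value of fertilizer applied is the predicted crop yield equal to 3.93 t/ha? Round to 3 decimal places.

104.849

Sxx = Σx² − (Σx)²/n = 93119 − 84240.2 = 8878.8
Sxy = Σxy − (Σx)(Σy)/n = 2956.53 − 2812.766 = 143.764
b = Sxy/Sxx = 143.764/8878.8 = 0.016192
a = ȳ − b·x̄ = 4.334 − 0.016192·129.8 = 2.232301
Set a + b·x = 3.93: x = (3.93 − 2.232301) / 0.016192 = 104.849142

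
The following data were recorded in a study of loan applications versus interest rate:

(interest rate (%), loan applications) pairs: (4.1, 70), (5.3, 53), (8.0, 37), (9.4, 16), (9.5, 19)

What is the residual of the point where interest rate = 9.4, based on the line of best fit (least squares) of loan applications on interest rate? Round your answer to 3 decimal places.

n = 5, Σx = 36.3, Σy = 195, Σxy = 1194.8, Σx² = 287.51
Sxx = Σx² − (Σx)²/n = 287.51 − 263.538 = 23.972
Sxy = Σxy − (Σx)(Σy)/n = 1194.8 − 1415.7 = -220.9
b = Sxy/Sxx = -220.9/23.972 = -9.214917
a = ȳ − b·x̄ = 39 − (-9.214917)·7.26 = 105.900300
ŷ(9.4) = 105.900300 + (-9.214917)·9.4 = 19.280077
residual = y − ŷ = 16 − 19.280077 = -3.280077

-3.280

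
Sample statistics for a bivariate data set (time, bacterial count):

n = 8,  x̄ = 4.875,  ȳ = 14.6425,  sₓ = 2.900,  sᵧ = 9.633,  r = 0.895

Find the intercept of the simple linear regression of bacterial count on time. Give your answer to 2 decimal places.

0.15

b = r · sᵧ/sₓ = 0.895 · 9.633/2.9 = 2.972943
a = ȳ − b·x̄ = 14.6425 − 2.972943·4.875 = 0.149402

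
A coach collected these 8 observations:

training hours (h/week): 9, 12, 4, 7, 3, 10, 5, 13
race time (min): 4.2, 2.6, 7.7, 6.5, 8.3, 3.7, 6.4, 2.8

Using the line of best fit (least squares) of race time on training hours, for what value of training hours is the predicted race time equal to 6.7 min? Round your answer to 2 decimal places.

n = 8, Σx = 63, Σy = 42.2, Σxy = 275.6, Σx² = 593
Sxx = Σx² − (Σx)²/n = 593 − 496.125 = 96.875
Sxy = Σxy − (Σx)(Σy)/n = 275.6 − 332.325 = -56.725
b = Sxy/Sxx = -56.725/96.875 = -0.585548
a = ȳ − b·x̄ = 5.275 − (-0.585548)·7.875 = 9.886194
Set a + b·x = 6.7: x = (6.7 − 9.886194) / (-0.585548) = 5.441384

5.44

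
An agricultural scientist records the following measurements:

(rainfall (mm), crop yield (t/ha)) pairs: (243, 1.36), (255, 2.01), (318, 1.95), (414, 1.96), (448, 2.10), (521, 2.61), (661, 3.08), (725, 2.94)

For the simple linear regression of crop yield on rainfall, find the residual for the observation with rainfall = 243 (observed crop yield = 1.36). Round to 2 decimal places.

n = 8, Σx = 3585, Σy = 18.01, Σxy = 8742.56, Σx² = 1831285
Sxx = Σx² − (Σx)²/n = 1831285 − 1606528.125 = 224756.875
Sxy = Σxy − (Σx)(Σy)/n = 8742.56 − 8070.73125 = 671.82875
b = Sxy/Sxx = 671.82875/224756.875 = 0.002989
a = ȳ − b·x̄ = 2.25125 − 0.002989·448.125 = 0.911744
ŷ(243) = 0.911744 + 0.002989·243 = 1.638104
residual = y − ŷ = 1.36 − 1.638104 = -0.278104

-0.28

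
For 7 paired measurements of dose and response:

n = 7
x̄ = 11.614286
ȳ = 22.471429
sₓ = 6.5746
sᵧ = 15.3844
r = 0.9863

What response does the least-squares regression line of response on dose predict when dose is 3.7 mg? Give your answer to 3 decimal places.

4.206

b = r · sᵧ/sₓ = 0.9863 · 15.3844/6.5746 = 2.307917
a = ȳ − b·x̄ = 22.471429 − 2.307917·11.614286 = -4.333384
ŷ(3.7) = a + b·3.7 = -4.333384 + 2.307917·3.7 = 4.205911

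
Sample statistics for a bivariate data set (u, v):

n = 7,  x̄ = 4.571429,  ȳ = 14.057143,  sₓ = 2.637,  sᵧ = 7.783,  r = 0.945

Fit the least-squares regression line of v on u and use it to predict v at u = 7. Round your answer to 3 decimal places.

20.831

b = r · sᵧ/sₓ = 0.945 · 7.783/2.637 = 2.789130
a = ȳ − b·x̄ = 14.057143 − 2.789130·4.571429 = 1.306835
ŷ(7) = a + b·7 = 1.306835 + 2.789130·7 = 20.830742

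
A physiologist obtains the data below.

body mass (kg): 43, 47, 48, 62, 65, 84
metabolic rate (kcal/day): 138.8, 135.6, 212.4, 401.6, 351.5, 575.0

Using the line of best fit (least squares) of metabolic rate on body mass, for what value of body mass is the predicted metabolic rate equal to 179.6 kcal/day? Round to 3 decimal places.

n = 6, Σx = 349, Σy = 1814.9, Σxy = 118583.5, Σx² = 21487
Sxx = Σx² − (Σx)²/n = 21487 − 20300.166667 = 1186.833333
Sxy = Σxy − (Σx)(Σy)/n = 118583.5 − 105566.683333 = 13016.816667
b = Sxy/Sxx = 13016.816667/1186.833333 = 10.967687
a = ȳ − b·x̄ = 302.483333 − 10.967687·58.166667 = -335.470468
Set a + b·x = 179.6: x = (179.6 − (-335.470468)) / 10.967687 = 46.962542

46.963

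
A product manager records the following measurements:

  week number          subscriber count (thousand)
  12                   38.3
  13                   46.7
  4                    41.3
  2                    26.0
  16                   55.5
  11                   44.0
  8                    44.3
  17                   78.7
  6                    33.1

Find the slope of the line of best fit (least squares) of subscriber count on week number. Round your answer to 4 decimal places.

n = 9, Σx = 89, Σy = 407.9, Σxy = 4546.8, Σx² = 1099
Sxx = Σx² − (Σx)²/n = 1099 − 880.111111 = 218.888889
Sxy = Σxy − (Σx)(Σy)/n = 4546.8 − 4033.677778 = 513.122222
b = Sxy/Sxx = 513.122222/218.888889 = 2.344213

2.3442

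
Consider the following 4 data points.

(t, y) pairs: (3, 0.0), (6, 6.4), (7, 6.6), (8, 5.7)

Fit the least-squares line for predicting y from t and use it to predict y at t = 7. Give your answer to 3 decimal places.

5.961

n = 4, Σx = 24, Σy = 18.7, Σxy = 130.2, Σx² = 158
Sxx = Σx² − (Σx)²/n = 158 − 144 = 14
Sxy = Σxy − (Σx)(Σy)/n = 130.2 − 112.2 = 18
b = Sxy/Sxx = 18/14 = 1.285714
a = ȳ − b·x̄ = 4.675 − 1.285714·6 = -3.039286
ŷ(7) = a + b·7 = -3.039286 + 1.285714·7 = 5.960714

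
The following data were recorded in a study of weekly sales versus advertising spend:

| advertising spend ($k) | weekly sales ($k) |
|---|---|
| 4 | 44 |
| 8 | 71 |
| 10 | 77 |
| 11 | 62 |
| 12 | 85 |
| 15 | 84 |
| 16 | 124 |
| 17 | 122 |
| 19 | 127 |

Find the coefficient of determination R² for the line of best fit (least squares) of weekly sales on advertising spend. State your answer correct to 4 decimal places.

0.8477

n = 9, Σx = 112, Σy = 796, Σxy = 10947, Σx² = 1576, Σy² = 77420
Sxx = Σx² − (Σx)²/n = 1576 − 1393.777778 = 182.222222
Sxy = Σxy − (Σx)(Σy)/n = 10947 − 9905.777778 = 1041.222222
Syy = Σy² − (Σy)²/n = 77420 − 70401.777778 = 7018.222222
R² = Sxy²/(Sxx·Syy) = (1041.222222)²/(182.222222·7018.222222) = 0.847732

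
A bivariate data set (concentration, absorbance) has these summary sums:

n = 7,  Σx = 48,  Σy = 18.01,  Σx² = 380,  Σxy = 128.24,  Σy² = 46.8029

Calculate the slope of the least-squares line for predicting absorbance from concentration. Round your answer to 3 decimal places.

0.093

Sxx = Σx² − (Σx)²/n = 380 − 329.142857 = 50.857143
Sxy = Σxy − (Σx)(Σy)/n = 128.24 − 123.497143 = 4.742857
b = Sxy/Sxx = 4.742857/50.857143 = 0.093258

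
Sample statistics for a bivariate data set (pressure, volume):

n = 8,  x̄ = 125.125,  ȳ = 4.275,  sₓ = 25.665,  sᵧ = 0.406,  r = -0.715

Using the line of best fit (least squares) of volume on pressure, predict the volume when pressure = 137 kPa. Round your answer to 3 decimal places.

4.141

b = r · sᵧ/sₓ = -0.715 · 0.406/25.665 = -0.011311
a = ȳ − b·x̄ = 4.275 − (-0.011311)·125.125 = 5.690256
ŷ(137) = a + b·137 = 5.690256 + (-0.011311)·137 = 4.140685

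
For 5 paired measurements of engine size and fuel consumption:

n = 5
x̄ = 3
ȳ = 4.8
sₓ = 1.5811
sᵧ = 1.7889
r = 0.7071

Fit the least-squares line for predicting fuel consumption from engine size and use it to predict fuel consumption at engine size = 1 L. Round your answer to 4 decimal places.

3.1999

b = r · sᵧ/sₓ = 0.7071 · 1.7889/1.5811 = 0.800032
a = ȳ − b·x̄ = 4.8 − 0.800032·3 = 2.399903
ŷ(1) = a + b·1 = 2.399903 + 0.800032·1 = 3.199935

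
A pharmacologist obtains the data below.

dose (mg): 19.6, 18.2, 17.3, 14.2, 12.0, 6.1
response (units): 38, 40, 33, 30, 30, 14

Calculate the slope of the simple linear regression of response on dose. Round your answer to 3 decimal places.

n = 6, Σx = 87.4, Σy = 185, Σxy = 2915.1, Σx² = 1397.54
Sxx = Σx² − (Σx)²/n = 1397.54 − 1273.126667 = 124.413333
Sxy = Σxy − (Σx)(Σy)/n = 2915.1 − 2694.833333 = 220.266667
b = Sxy/Sxx = 220.266667/124.413333 = 1.770443

1.770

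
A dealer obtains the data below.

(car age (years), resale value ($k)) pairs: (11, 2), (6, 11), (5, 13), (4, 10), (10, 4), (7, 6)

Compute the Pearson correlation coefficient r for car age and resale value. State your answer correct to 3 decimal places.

n = 6, Σx = 43, Σy = 46, Σxy = 275, Σx² = 347, Σy² = 446
Sxx = Σx² − (Σx)²/n = 347 − 308.166667 = 38.833333
Sxy = Σxy − (Σx)(Σy)/n = 275 − 329.666667 = -54.666667
Syy = Σy² − (Σy)²/n = 446 − 352.666667 = 93.333333
r = Sxy/√(Sxx·Syy) = -54.666667/√(3624.444444) = -54.666667/60.203359 = -0.908033

-0.908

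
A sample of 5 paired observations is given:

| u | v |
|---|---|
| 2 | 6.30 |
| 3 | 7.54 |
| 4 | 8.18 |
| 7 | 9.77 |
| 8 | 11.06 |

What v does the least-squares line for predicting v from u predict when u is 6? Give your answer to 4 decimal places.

n = 5, Σx = 24, Σy = 42.85, Σxy = 224.81, Σx² = 142
Sxx = Σx² − (Σx)²/n = 142 − 115.2 = 26.8
Sxy = Σxy − (Σx)(Σy)/n = 224.81 − 205.68 = 19.13
b = Sxy/Sxx = 19.13/26.8 = 0.713806
a = ȳ − b·x̄ = 8.57 − 0.713806·4.8 = 5.143731
ŷ(6) = a + b·6 = 5.143731 + 0.713806·6 = 9.426567

9.4266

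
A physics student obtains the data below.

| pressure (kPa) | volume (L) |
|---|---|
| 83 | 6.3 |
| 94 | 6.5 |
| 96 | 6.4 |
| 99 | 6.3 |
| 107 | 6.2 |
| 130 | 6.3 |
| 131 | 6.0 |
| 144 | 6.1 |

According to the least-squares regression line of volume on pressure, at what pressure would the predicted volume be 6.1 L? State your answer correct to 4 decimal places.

n = 8, Σx = 884, Σy = 50.1, Σxy = 5518.8, Σx² = 100988
Sxx = Σx² − (Σx)²/n = 100988 − 97682 = 3306
Sxy = Σxy − (Σx)(Σy)/n = 5518.8 − 5536.05 = -17.25
b = Sxy/Sxx = -17.25/3306 = -0.005218
a = ȳ − b·x̄ = 6.2625 − (-0.005218)·110.5 = 6.839065
Set a + b·x = 6.1: x = (6.1 − 6.839065) / (-0.005218) = 141.643478

141.6435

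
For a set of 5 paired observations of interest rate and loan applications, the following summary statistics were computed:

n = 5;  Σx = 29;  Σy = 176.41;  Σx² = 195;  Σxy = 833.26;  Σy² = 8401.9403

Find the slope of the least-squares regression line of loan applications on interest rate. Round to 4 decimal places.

Sxx = Σx² − (Σx)²/n = 195 − 168.2 = 26.8
Sxy = Σxy − (Σx)(Σy)/n = 833.26 − 1023.178 = -189.918
b = Sxy/Sxx = -189.918/26.8 = -7.086493

-7.0865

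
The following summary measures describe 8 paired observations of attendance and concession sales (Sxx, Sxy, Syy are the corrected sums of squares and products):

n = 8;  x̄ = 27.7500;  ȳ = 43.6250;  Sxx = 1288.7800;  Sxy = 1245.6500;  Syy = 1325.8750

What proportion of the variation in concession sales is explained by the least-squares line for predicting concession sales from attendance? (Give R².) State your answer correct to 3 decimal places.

0.908

R² = Sxy²/(Sxx·Syy) = (1245.65)²/(1288.78·1325.875) = 0.908052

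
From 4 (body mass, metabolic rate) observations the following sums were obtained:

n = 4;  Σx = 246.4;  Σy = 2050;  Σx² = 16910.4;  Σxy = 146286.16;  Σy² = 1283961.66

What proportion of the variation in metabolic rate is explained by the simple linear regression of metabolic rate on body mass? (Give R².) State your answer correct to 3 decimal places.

Sxx = Σx² − (Σx)²/n = 16910.4 − 15178.24 = 1732.16
Sxy = Σxy − (Σx)(Σy)/n = 146286.16 − 126280 = 20006.16
Syy = Σy² − (Σy)²/n = 1283961.66 − 1050625 = 233336.66
R² = Sxy²/(Sxx·Syy) = (20006.16)²/(1732.16·233336.66) = 0.990277

0.990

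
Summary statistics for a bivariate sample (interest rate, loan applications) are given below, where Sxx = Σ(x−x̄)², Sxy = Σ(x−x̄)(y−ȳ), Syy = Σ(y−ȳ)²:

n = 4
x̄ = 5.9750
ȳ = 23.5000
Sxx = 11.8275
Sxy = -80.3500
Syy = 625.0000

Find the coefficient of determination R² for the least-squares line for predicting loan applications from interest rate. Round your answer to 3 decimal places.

R² = Sxy²/(Sxx·Syy) = (-80.35)²/(11.8275·625) = 0.873371

0.873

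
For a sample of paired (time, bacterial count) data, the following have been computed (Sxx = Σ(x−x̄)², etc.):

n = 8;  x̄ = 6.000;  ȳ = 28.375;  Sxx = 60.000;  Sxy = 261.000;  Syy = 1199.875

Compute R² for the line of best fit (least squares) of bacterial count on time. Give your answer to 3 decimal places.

R² = Sxy²/(Sxx·Syy) = (261)²/(60·1199.875) = 0.946224

0.946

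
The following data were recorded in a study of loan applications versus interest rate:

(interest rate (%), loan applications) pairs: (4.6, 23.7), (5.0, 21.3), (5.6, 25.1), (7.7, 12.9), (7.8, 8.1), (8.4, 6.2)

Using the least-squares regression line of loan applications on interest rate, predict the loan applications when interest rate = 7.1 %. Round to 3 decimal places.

n = 6, Σx = 39.1, Σy = 97.3, Σxy = 570.67, Σx² = 268.21
Sxx = Σx² − (Σx)²/n = 268.21 − 254.801667 = 13.408333
Sxy = Σxy − (Σx)(Σy)/n = 570.67 − 634.071667 = -63.401667
b = Sxy/Sxx = -63.401667/13.408333 = -4.728527
a = ȳ − b·x̄ = 16.216667 − (-4.728527)·6.516667 = 47.030901
ŷ(7.1) = a + b·7.1 = 47.030901 + (-4.728527)·7.1 = 13.458359

13.458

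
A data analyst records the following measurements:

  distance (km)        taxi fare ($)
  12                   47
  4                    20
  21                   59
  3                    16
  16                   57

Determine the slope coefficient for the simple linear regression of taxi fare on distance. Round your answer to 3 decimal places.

2.572

n = 5, Σx = 56, Σy = 199, Σxy = 2843, Σx² = 866
Sxx = Σx² − (Σx)²/n = 866 − 627.2 = 238.8
Sxy = Σxy − (Σx)(Σy)/n = 2843 − 2228.8 = 614.2
b = Sxy/Sxx = 614.2/238.8 = 2.572027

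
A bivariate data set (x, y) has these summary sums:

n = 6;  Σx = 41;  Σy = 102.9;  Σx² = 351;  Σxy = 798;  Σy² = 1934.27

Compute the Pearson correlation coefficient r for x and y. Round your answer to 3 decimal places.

Sxx = Σx² − (Σx)²/n = 351 − 280.166667 = 70.833333
Sxy = Σxy − (Σx)(Σy)/n = 798 − 703.15 = 94.85
Syy = Σy² − (Σy)²/n = 1934.27 − 1764.735 = 169.535
r = Sxy/√(Sxx·Syy) = 94.85/√(12008.729167) = 94.85/109.584347 = 0.865543

0.866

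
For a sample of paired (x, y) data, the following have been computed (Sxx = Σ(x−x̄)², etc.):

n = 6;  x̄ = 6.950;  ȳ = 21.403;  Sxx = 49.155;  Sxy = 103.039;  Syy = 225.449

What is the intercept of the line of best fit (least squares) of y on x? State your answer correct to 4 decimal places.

b = Sxy/Sxx = 103.039/49.155 = 2.096206
a = ȳ − b·x̄ = 21.403 − 2.096206·6.95 = 6.834369

6.8344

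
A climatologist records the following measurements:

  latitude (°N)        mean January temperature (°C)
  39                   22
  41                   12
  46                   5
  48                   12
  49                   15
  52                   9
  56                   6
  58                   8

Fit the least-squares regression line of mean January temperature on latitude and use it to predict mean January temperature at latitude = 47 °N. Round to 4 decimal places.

n = 8, Σx = 389, Σy = 89, Σxy = 4159, Σx² = 19227
Sxx = Σx² − (Σx)²/n = 19227 − 18915.125 = 311.875
Sxy = Σxy − (Σx)(Σy)/n = 4159 − 4327.625 = -168.625
b = Sxy/Sxx = -168.625/311.875 = -0.540681
a = ȳ − b·x̄ = 11.125 − (-0.540681)·48.625 = 37.415631
ŷ(47) = a + b·47 = 37.415631 + (-0.540681)·47 = 12.003607

12.0036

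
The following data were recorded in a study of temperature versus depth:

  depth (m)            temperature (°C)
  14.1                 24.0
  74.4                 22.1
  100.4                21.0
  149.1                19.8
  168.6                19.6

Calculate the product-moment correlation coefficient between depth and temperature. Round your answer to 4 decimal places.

n = 5, Σx = 506.6, Σy = 106.5, Σxy = 10347.78, Σx² = 66471.1, Σy² = 2281.61
Sxx = Σx² − (Σx)²/n = 66471.1 − 51328.712 = 15142.388
Sxy = Σxy − (Σx)(Σy)/n = 10347.78 − 10790.58 = -442.8
Syy = Σy² − (Σy)²/n = 2281.61 − 2268.45 = 13.16
r = Sxy/√(Sxx·Syy) = -442.8/√(199273.82608) = -442.8/446.400970 = -0.991933

-0.9919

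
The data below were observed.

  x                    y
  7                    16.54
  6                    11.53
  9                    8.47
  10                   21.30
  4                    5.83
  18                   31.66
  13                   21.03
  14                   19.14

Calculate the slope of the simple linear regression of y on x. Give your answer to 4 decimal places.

1.5695

n = 8, Σx = 81, Σy = 135.5, Σxy = 1608.74, Σx² = 971
Sxx = Σx² − (Σx)²/n = 971 − 820.125 = 150.875
Sxy = Σxy − (Σx)(Σy)/n = 1608.74 − 1371.9375 = 236.8025
b = Sxy/Sxx = 236.8025/150.875 = 1.569528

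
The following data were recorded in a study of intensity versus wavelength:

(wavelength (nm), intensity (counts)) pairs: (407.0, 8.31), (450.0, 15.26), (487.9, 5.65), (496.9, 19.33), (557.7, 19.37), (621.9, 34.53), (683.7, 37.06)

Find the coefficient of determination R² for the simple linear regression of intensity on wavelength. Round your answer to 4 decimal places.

n = 7, Σx = 3705.1, Σy = 139.51, Σxy = 80225.66, Σx² = 2018339.61, Σy² = 3648.4565
Sxx = Σx² − (Σx)²/n = 2018339.61 − 1961109.43 = 57230.18
Sxy = Σxy − (Σx)(Σy)/n = 80225.66 − 73842.643 = 6383.017
Syy = Σy² − (Σy)²/n = 3648.4565 − 2780.4343 = 868.0222
R² = Sxy²/(Sxx·Syy) = (6383.017)²/(57230.18·868.0222) = 0.820155

0.8202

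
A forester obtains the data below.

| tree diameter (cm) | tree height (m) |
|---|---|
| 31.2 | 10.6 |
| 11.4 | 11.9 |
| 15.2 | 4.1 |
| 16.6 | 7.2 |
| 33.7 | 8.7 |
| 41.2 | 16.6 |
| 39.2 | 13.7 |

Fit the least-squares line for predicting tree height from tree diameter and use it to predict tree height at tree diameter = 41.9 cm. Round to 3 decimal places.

n = 7, Σx = 188.5, Σy = 72.8, Σxy = 2162.37, Σx² = 5979.77
Sxx = Σx² − (Σx)²/n = 5979.77 − 5076.035714 = 903.734286
Sxy = Σxy − (Σx)(Σy)/n = 2162.37 − 1960.4 = 201.97
b = Sxy/Sxx = 201.97/903.734286 = 0.223484
a = ȳ − b·x̄ = 10.4 − 0.223484·26.928571 = 4.381900
ŷ(41.9) = a + b·41.9 = 4.381900 + 0.223484·41.9 = 13.745872

13.746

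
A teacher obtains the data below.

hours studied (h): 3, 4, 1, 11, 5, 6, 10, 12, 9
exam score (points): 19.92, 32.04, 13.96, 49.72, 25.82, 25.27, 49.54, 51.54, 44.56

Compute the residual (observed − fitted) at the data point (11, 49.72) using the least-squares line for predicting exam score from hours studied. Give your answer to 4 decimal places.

-0.0771

n = 9, Σx = 61, Σy = 312.37, Σxy = 2544.44, Σx² = 533
Sxx = Σx² − (Σx)²/n = 533 − 413.444444 = 119.555556
Sxy = Σxy − (Σx)(Σy)/n = 2544.44 − 2117.174444 = 427.265556
b = Sxy/Sxx = 427.265556/119.555556 = 3.573783
a = ȳ − b·x̄ = 34.707778 − 3.573783·6.777778 = 10.485474
ŷ(11) = 10.485474 + 3.573783·11 = 49.797082
residual = y − ŷ = 49.72 − 49.797082 = -0.077082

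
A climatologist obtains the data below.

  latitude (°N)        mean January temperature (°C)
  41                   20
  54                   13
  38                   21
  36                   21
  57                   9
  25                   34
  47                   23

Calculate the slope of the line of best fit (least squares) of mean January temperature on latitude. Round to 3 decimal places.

-0.658

n = 7, Σx = 298, Σy = 141, Σxy = 5520, Σx² = 13420
Sxx = Σx² − (Σx)²/n = 13420 − 12686.285714 = 733.714286
Sxy = Σxy − (Σx)(Σy)/n = 5520 − 6002.571429 = -482.571429
b = Sxy/Sxx = -482.571429/733.714286 = -0.657710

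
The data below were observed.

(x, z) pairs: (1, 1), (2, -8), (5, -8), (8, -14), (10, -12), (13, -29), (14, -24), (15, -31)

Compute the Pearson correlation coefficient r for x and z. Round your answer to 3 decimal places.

-0.938

n = 8, Σx = 68, Σy = -125, Σxy = -1465, Σx² = 784, Σy² = 2847
Sxx = Σx² − (Σx)²/n = 784 − 578 = 206
Sxy = Σxy − (Σx)(Σy)/n = -1465 − (-1062.5) = -402.5
Syy = Σy² − (Σy)²/n = 2847 − 1953.125 = 893.875
r = Sxy/√(Sxx·Syy) = -402.5/√(184138.25) = -402.5/429.113330 = -0.937981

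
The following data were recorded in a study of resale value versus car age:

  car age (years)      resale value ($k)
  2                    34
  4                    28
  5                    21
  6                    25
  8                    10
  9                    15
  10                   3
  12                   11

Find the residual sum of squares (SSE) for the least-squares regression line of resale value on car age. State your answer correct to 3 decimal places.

156.170

n = 8, Σx = 56, Σy = 147, Σxy = 812, Σx² = 470, Σy² = 3461
Sxx = Σx² − (Σx)²/n = 470 − 392 = 78
Sxy = Σxy − (Σx)(Σy)/n = 812 − 1029 = -217
Syy = Σy² − (Σy)²/n = 3461 − 2701.125 = 759.875
b = Sxy/Sxx = -217/78 = -2.782051
SSE = Syy − b·Sxy = 759.875 − (-2.782051)·(-217) = 156.169872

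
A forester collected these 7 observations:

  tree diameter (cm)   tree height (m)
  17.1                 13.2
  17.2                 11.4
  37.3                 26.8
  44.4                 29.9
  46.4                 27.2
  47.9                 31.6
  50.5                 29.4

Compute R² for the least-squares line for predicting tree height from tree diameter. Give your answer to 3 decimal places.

0.943

n = 7, Σx = 260.8, Σy = 169.5, Σxy = 7009.42, Σx² = 10948.52, Σy² = 4519.21
Sxx = Σx² − (Σx)²/n = 10948.52 − 9716.662857 = 1231.857143
Sxy = Σxy − (Σx)(Σy)/n = 7009.42 − 6315.085714 = 694.334286
Syy = Σy² − (Σy)²/n = 4519.21 − 4104.321429 = 414.888571
R² = Sxy²/(Sxx·Syy) = (694.334286)²/(1231.857143·414.888571) = 0.943290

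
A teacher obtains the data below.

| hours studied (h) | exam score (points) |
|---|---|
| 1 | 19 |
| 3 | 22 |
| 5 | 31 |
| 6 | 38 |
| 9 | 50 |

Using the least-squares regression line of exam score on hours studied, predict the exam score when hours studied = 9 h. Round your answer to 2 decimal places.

n = 5, Σx = 24, Σy = 160, Σxy = 918, Σx² = 152
Sxx = Σx² − (Σx)²/n = 152 − 115.2 = 36.8
Sxy = Σxy − (Σx)(Σy)/n = 918 − 768 = 150
b = Sxy/Sxx = 150/36.8 = 4.076087
a = ȳ − b·x̄ = 32 − 4.076087·4.8 = 12.434783
ŷ(9) = a + b·9 = 12.434783 + 4.076087·9 = 49.119565

49.12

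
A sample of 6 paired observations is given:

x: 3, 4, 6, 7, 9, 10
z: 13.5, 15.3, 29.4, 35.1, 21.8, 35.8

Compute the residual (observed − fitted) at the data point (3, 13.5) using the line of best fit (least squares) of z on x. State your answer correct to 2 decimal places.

-2.58

n = 6, Σx = 39, Σy = 150.9, Σxy = 1078, Σx² = 291
Sxx = Σx² − (Σx)²/n = 291 − 253.5 = 37.5
Sxy = Σxy − (Σx)(Σy)/n = 1078 − 980.85 = 97.15
b = Sxy/Sxx = 97.15/37.5 = 2.590667
a = ȳ − b·x̄ = 25.15 − 2.590667·6.5 = 8.310667
ŷ(3) = 8.310667 + 2.590667·3 = 16.082667
residual = y − ŷ = 13.5 − 16.082667 = -2.582667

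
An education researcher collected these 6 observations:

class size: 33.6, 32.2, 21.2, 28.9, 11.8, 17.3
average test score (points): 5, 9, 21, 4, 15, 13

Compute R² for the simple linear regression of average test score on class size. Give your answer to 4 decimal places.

n = 6, Σx = 145, Σy = 67, Σxy = 1420.5, Σx² = 3888.98, Σy² = 957
Sxx = Σx² − (Σx)²/n = 3888.98 − 3504.166667 = 384.813333
Sxy = Σxy − (Σx)(Σy)/n = 1420.5 − 1619.166667 = -198.666667
Syy = Σy² − (Σy)²/n = 957 − 748.166667 = 208.833333
R² = Sxy²/(Sxx·Syy) = (-198.666667)²/(384.813333·208.833333) = 0.491134

0.4911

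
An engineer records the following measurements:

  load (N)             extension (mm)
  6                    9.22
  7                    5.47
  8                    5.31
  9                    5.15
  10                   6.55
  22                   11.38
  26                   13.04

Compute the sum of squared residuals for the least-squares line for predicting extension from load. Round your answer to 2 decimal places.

n = 7, Σx = 88, Σy = 56.12, Σxy = 837.34, Σx² = 1490, Σy² = 512.0964
Sxx = Σx² − (Σx)²/n = 1490 − 1106.285714 = 383.714286
Sxy = Σxy − (Σx)(Σy)/n = 837.34 − 705.508571 = 131.831429
Syy = Σy² − (Σy)²/n = 512.0964 − 449.922057 = 62.174343
b = Sxy/Sxx = 131.831429/383.714286 = 0.343567
SSE = Syy − b·Sxy = 62.174343 − 0.343567·131.831429 = 16.881462

16.88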